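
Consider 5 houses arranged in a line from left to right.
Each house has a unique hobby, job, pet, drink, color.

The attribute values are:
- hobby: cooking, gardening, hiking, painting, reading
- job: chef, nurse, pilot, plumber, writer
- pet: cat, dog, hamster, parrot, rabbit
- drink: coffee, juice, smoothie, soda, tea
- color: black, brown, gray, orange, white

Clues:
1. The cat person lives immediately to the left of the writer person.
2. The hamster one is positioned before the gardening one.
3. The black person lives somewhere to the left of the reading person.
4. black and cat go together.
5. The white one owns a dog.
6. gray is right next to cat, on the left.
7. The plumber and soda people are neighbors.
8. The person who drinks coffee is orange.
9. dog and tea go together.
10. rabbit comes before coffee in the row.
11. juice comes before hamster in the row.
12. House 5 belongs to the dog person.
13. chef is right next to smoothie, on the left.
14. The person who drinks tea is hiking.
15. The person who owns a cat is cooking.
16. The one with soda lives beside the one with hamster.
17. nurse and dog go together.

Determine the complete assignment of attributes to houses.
Solution:

House | Hobby | Job | Pet | Drink | Color
-----------------------------------------
  1   | painting | plumber | rabbit | juice | gray
  2   | cooking | chef | cat | soda | black
  3   | reading | writer | hamster | smoothie | brown
  4   | gardening | pilot | parrot | coffee | orange
  5   | hiking | nurse | dog | tea | white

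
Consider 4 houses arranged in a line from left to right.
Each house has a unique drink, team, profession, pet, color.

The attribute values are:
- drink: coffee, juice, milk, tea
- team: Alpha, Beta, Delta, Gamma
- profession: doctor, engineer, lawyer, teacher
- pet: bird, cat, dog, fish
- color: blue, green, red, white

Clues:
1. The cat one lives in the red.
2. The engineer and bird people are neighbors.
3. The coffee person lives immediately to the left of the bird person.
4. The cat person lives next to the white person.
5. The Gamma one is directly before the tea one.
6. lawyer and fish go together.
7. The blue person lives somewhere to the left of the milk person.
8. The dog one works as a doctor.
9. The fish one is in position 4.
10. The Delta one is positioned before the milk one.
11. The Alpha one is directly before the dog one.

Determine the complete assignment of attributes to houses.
Solution:

House | Drink | Team | Profession | Pet | Color
-----------------------------------------------
  1   | coffee | Gamma | engineer | cat | red
  2   | tea | Alpha | teacher | bird | white
  3   | juice | Delta | doctor | dog | blue
  4   | milk | Beta | lawyer | fish | green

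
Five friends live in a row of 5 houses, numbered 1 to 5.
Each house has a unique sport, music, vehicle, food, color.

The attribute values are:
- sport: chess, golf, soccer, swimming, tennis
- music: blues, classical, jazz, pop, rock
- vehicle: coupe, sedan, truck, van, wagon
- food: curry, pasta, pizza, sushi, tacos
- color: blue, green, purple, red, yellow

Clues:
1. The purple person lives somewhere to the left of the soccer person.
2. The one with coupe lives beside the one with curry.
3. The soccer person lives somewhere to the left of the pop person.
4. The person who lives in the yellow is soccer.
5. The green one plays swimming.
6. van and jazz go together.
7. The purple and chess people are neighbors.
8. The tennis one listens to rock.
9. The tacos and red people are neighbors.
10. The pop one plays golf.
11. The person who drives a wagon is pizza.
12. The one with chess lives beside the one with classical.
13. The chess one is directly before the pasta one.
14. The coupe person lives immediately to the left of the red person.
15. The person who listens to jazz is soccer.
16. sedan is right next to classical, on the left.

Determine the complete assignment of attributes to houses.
Solution:

House | Sport | Music | Vehicle | Food | Color
----------------------------------------------
  1   | tennis | rock | coupe | tacos | purple
  2   | chess | blues | sedan | curry | red
  3   | swimming | classical | truck | pasta | green
  4   | soccer | jazz | van | sushi | yellow
  5   | golf | pop | wagon | pizza | blue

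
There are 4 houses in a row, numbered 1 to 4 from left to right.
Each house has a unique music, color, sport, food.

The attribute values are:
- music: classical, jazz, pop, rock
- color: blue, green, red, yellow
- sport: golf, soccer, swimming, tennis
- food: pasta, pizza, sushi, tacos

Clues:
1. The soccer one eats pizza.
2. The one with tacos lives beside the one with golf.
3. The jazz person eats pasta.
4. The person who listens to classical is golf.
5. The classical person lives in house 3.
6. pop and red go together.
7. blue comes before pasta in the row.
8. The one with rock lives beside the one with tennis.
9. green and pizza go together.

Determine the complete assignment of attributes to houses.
Solution:

House | Music | Color | Sport | Food
------------------------------------
  1   | rock | green | soccer | pizza
  2   | pop | red | tennis | tacos
  3   | classical | blue | golf | sushi
  4   | jazz | yellow | swimming | pasta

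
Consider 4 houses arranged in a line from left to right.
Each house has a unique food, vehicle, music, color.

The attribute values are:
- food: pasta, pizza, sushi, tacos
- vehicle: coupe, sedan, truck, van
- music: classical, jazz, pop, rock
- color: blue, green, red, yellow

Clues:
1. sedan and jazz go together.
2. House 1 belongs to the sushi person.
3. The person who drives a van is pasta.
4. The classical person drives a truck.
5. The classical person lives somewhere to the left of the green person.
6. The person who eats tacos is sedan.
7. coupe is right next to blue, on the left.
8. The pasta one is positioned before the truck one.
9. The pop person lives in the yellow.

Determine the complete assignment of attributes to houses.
Solution:

House | Food | Vehicle | Music | Color
--------------------------------------
  1   | sushi | coupe | pop | yellow
  2   | pasta | van | rock | blue
  3   | pizza | truck | classical | red
  4   | tacos | sedan | jazz | green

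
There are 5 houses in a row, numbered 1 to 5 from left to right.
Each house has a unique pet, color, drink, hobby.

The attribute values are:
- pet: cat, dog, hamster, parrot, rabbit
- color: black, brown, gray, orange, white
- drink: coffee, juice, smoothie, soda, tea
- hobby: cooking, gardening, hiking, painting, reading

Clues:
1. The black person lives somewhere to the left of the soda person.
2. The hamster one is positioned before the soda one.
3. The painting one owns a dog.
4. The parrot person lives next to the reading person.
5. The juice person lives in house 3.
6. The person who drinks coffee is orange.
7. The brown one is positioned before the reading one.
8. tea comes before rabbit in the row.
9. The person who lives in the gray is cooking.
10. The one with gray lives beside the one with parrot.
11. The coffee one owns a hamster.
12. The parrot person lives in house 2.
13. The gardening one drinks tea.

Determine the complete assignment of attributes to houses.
Solution:

House | Pet | Color | Drink | Hobby
-----------------------------------
  1   | cat | gray | smoothie | cooking
  2   | parrot | brown | tea | gardening
  3   | rabbit | black | juice | reading
  4   | hamster | orange | coffee | hiking
  5   | dog | white | soda | painting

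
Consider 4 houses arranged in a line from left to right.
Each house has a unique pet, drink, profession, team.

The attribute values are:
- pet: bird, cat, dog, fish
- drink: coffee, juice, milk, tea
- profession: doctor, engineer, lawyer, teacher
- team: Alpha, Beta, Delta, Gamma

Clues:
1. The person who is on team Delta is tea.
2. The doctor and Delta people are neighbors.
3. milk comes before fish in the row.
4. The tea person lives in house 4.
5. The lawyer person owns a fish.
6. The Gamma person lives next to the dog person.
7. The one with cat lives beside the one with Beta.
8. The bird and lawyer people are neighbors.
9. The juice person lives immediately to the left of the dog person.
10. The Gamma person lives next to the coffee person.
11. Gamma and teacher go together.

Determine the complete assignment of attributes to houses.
Solution:

House | Pet | Drink | Profession | Team
---------------------------------------
  1   | cat | juice | teacher | Gamma
  2   | dog | coffee | engineer | Beta
  3   | bird | milk | doctor | Alpha
  4   | fish | tea | lawyer | Delta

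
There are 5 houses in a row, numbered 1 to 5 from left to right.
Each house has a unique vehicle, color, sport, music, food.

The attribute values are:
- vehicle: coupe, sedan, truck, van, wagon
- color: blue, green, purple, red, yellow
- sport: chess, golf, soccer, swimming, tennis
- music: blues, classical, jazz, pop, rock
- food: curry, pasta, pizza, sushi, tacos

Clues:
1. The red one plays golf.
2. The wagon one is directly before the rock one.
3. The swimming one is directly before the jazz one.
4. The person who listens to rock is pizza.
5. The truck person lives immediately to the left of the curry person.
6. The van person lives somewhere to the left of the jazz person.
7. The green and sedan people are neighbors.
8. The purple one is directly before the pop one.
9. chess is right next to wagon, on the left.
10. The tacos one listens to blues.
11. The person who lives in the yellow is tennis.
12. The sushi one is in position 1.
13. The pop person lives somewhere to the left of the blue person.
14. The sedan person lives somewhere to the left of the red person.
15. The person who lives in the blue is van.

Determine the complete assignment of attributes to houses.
Solution:

House | Vehicle | Color | Sport | Music | Food
----------------------------------------------
  1   | truck | purple | chess | classical | sushi
  2   | wagon | green | soccer | pop | curry
  3   | sedan | yellow | tennis | rock | pizza
  4   | van | blue | swimming | blues | tacos
  5   | coupe | red | golf | jazz | pasta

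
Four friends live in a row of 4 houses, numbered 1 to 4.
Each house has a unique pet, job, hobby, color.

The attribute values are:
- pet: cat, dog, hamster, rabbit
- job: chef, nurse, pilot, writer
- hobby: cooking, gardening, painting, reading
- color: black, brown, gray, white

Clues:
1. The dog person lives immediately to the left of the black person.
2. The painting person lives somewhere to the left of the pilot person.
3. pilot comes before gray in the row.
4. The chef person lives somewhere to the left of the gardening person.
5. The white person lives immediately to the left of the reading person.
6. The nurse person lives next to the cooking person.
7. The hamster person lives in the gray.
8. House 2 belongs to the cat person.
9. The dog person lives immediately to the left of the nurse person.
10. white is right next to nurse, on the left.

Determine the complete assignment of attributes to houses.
Solution:

House | Pet | Job | Hobby | Color
---------------------------------
  1   | dog | chef | painting | white
  2   | cat | nurse | reading | black
  3   | rabbit | pilot | cooking | brown
  4   | hamster | writer | gardening | gray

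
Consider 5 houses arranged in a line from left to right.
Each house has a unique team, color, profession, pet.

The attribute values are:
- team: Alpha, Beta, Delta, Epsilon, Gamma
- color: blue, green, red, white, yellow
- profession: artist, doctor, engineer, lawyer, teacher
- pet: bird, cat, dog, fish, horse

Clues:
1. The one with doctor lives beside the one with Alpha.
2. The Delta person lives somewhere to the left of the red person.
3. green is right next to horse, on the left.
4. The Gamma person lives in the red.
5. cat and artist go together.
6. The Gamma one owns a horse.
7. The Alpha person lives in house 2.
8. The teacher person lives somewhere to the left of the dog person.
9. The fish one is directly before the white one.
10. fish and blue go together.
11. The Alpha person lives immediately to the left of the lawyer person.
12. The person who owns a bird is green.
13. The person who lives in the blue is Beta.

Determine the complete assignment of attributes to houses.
Solution:

House | Team | Color | Profession | Pet
---------------------------------------
  1   | Beta | blue | doctor | fish
  2   | Alpha | white | artist | cat
  3   | Delta | green | lawyer | bird
  4   | Gamma | red | teacher | horse
  5   | Epsilon | yellow | engineer | dog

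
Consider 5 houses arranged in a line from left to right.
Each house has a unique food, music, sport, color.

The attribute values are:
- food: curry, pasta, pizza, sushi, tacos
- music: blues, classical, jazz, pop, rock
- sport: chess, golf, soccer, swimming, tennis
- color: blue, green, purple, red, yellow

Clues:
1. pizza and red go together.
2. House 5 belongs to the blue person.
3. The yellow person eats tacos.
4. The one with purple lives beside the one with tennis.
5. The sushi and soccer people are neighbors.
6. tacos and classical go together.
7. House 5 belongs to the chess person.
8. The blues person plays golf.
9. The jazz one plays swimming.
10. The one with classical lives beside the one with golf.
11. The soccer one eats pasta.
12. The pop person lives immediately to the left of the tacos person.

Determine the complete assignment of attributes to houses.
Solution:

House | Food | Music | Sport | Color
------------------------------------
  1   | sushi | jazz | swimming | green
  2   | pasta | pop | soccer | purple
  3   | tacos | classical | tennis | yellow
  4   | pizza | blues | golf | red
  5   | curry | rock | chess | blue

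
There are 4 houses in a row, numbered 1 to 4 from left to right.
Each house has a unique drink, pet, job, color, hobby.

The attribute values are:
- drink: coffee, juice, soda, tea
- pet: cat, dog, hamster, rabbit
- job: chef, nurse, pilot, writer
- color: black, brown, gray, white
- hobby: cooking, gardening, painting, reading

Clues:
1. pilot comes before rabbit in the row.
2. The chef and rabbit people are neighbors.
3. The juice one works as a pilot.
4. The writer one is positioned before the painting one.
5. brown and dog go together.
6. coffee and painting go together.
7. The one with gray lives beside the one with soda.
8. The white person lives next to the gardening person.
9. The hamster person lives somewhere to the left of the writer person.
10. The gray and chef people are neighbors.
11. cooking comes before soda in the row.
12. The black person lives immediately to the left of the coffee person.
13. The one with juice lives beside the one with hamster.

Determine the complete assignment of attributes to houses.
Solution:

House | Drink | Pet | Job | Color | Hobby
-----------------------------------------
  1   | juice | cat | pilot | gray | cooking
  2   | soda | hamster | chef | white | reading
  3   | tea | rabbit | writer | black | gardening
  4   | coffee | dog | nurse | brown | painting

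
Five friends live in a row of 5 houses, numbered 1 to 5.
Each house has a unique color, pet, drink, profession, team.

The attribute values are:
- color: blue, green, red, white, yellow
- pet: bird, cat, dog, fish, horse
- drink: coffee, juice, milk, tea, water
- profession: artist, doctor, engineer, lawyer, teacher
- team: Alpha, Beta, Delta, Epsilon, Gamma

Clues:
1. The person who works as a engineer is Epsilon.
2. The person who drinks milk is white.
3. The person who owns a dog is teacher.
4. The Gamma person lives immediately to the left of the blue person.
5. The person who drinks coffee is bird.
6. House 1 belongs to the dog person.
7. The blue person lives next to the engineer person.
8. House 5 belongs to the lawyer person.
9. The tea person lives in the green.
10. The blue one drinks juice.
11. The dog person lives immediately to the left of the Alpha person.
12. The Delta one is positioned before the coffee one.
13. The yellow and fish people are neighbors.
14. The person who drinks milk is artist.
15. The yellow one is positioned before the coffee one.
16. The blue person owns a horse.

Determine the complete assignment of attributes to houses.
Solution:

House | Color | Pet | Drink | Profession | Team
-----------------------------------------------
  1   | green | dog | tea | teacher | Gamma
  2   | blue | horse | juice | doctor | Alpha
  3   | yellow | cat | water | engineer | Epsilon
  4   | white | fish | milk | artist | Delta
  5   | red | bird | coffee | lawyer | Beta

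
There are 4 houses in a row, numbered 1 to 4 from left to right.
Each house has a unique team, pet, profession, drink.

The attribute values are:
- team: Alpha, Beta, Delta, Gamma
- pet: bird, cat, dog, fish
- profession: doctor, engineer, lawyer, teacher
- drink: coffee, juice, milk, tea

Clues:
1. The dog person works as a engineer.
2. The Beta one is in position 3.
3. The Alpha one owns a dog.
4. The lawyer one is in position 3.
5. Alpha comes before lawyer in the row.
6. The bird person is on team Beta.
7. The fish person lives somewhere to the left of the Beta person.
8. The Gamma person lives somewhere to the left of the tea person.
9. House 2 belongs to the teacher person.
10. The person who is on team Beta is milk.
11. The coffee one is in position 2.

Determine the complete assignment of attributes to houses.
Solution:

House | Team | Pet | Profession | Drink
---------------------------------------
  1   | Alpha | dog | engineer | juice
  2   | Gamma | fish | teacher | coffee
  3   | Beta | bird | lawyer | milk
  4   | Delta | cat | doctor | tea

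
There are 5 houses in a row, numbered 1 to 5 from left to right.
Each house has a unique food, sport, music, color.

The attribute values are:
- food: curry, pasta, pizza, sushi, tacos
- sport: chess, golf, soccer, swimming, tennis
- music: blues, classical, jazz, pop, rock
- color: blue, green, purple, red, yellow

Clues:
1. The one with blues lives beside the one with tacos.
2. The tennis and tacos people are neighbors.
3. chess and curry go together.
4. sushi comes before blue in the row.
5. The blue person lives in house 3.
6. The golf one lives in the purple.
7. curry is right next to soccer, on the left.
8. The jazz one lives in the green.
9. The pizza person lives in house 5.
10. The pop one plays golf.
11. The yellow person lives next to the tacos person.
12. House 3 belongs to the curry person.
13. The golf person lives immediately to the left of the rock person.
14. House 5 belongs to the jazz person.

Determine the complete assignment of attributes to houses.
Solution:

House | Food | Sport | Music | Color
------------------------------------
  1   | sushi | tennis | blues | yellow
  2   | tacos | golf | pop | purple
  3   | curry | chess | rock | blue
  4   | pasta | soccer | classical | red
  5   | pizza | swimming | jazz | green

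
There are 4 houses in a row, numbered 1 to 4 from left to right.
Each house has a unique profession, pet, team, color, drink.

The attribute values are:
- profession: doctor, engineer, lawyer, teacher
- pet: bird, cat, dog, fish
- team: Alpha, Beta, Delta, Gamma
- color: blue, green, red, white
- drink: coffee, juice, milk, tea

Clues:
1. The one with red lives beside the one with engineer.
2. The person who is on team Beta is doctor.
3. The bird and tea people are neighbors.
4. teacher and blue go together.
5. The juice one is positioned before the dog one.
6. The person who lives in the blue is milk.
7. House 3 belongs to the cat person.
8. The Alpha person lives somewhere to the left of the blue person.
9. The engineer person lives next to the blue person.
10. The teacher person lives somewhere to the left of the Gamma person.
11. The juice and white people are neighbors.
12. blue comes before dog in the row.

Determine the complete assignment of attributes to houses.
Solution:

House | Profession | Pet | Team | Color | Drink
-----------------------------------------------
  1   | doctor | bird | Beta | red | juice
  2   | engineer | fish | Alpha | white | tea
  3   | teacher | cat | Delta | blue | milk
  4   | lawyer | dog | Gamma | green | coffee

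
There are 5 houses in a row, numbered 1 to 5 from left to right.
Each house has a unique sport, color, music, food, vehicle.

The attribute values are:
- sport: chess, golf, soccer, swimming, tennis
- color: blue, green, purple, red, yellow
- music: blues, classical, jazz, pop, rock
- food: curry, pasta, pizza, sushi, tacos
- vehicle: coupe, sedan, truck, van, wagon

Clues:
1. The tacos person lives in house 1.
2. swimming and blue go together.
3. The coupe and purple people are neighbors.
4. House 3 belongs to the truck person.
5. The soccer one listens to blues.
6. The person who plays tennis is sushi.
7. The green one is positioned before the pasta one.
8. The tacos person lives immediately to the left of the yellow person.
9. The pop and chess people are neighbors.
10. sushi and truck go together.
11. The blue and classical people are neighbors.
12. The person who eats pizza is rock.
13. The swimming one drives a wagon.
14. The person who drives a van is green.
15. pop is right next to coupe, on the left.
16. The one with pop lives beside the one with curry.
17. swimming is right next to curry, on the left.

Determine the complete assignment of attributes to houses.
Solution:

House | Sport | Color | Music | Food | Vehicle
----------------------------------------------
  1   | swimming | blue | pop | tacos | wagon
  2   | chess | yellow | classical | curry | coupe
  3   | tennis | purple | jazz | sushi | truck
  4   | golf | green | rock | pizza | van
  5   | soccer | red | blues | pasta | sedan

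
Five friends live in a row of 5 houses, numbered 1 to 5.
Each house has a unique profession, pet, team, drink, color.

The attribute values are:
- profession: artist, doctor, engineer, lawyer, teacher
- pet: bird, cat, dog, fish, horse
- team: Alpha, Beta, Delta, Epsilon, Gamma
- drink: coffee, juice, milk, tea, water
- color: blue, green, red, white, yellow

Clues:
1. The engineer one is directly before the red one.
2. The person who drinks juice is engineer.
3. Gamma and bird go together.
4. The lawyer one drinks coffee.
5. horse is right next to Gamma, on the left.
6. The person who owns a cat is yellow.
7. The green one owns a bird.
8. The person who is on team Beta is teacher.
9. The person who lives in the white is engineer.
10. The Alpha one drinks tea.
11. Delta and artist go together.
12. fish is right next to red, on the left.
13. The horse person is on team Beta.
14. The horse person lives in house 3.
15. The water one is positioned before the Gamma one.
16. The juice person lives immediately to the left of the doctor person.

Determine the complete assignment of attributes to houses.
Solution:

House | Profession | Pet | Team | Drink | Color
-----------------------------------------------
  1   | engineer | fish | Epsilon | juice | white
  2   | doctor | dog | Alpha | tea | red
  3   | teacher | horse | Beta | water | blue
  4   | lawyer | bird | Gamma | coffee | green
  5   | artist | cat | Delta | milk | yellow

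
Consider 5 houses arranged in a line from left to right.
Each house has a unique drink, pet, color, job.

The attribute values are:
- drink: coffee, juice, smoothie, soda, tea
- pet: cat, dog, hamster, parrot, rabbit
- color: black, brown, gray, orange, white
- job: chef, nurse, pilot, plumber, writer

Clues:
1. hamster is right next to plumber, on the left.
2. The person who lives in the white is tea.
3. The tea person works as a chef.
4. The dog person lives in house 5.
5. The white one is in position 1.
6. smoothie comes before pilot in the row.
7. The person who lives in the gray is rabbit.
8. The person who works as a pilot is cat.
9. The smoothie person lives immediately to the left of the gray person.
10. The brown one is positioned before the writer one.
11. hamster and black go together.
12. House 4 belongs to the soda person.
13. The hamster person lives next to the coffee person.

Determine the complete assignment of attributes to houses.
Solution:

House | Drink | Pet | Color | Job
---------------------------------
  1   | tea | parrot | white | chef
  2   | smoothie | hamster | black | nurse
  3   | coffee | rabbit | gray | plumber
  4   | soda | cat | brown | pilot
  5   | juice | dog | orange | writer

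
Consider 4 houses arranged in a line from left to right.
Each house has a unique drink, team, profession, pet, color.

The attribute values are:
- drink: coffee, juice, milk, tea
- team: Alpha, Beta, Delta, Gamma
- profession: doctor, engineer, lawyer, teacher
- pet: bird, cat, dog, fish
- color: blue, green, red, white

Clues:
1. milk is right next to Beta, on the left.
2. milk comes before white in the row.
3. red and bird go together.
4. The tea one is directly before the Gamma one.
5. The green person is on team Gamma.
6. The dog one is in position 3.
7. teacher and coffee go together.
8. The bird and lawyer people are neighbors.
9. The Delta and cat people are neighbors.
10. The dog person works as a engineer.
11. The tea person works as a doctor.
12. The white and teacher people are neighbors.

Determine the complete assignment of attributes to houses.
Solution:

House | Drink | Team | Profession | Pet | Color
-----------------------------------------------
  1   | tea | Delta | doctor | bird | red
  2   | milk | Gamma | lawyer | cat | green
  3   | juice | Beta | engineer | dog | white
  4   | coffee | Alpha | teacher | fish | blue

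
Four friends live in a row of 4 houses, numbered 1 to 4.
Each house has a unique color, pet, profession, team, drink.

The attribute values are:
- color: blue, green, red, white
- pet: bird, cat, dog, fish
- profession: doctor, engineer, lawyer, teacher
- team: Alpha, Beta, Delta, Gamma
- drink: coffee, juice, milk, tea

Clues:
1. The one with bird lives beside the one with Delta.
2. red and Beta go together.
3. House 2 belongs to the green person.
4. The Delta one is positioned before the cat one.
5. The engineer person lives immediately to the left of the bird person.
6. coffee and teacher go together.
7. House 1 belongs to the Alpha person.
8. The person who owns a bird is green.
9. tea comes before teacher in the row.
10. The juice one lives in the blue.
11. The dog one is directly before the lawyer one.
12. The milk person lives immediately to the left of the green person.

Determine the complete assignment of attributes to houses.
Solution:

House | Color | Pet | Profession | Team | Drink
-----------------------------------------------
  1   | white | dog | engineer | Alpha | milk
  2   | green | bird | lawyer | Gamma | tea
  3   | blue | fish | doctor | Delta | juice
  4   | red | cat | teacher | Beta | coffee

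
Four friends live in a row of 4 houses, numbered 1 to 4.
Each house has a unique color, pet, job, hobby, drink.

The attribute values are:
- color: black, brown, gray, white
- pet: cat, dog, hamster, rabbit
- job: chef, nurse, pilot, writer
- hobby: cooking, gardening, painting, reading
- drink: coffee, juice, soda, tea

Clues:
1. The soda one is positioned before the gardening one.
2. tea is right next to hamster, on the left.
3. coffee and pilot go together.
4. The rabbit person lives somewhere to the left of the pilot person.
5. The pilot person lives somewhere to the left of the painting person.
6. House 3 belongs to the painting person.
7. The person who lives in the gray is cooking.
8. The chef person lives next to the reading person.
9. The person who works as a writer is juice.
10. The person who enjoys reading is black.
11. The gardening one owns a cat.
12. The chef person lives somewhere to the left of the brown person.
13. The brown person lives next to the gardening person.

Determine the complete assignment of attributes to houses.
Solution:

House | Color | Pet | Job | Hobby | Drink
-----------------------------------------
  1   | gray | rabbit | chef | cooking | tea
  2   | black | hamster | pilot | reading | coffee
  3   | brown | dog | nurse | painting | soda
  4   | white | cat | writer | gardening | juice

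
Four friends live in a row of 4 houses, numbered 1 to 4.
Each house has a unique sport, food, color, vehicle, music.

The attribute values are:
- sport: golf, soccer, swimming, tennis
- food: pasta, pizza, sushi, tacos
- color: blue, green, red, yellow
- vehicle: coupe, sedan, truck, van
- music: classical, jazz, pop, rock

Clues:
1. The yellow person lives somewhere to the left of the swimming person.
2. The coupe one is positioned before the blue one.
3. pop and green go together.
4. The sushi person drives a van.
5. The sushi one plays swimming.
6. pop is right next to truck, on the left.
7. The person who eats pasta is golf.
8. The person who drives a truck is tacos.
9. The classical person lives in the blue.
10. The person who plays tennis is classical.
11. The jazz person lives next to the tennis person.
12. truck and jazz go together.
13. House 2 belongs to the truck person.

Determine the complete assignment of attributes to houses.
Solution:

House | Sport | Food | Color | Vehicle | Music
----------------------------------------------
  1   | golf | pasta | green | coupe | pop
  2   | soccer | tacos | yellow | truck | jazz
  3   | tennis | pizza | blue | sedan | classical
  4   | swimming | sushi | red | van | rock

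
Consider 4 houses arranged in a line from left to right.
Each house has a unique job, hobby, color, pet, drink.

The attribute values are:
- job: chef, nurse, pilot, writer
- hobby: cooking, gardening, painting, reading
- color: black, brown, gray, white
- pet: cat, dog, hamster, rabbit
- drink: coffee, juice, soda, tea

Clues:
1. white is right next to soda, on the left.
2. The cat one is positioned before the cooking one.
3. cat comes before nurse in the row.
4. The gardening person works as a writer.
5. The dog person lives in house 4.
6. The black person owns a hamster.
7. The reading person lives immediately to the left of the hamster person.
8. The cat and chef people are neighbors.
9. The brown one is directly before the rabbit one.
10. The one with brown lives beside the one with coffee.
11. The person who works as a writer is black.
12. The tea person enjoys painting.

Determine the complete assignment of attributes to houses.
Solution:

House | Job | Hobby | Color | Pet | Drink
-----------------------------------------
  1   | pilot | painting | brown | cat | tea
  2   | chef | reading | white | rabbit | coffee
  3   | writer | gardening | black | hamster | soda
  4   | nurse | cooking | gray | dog | juice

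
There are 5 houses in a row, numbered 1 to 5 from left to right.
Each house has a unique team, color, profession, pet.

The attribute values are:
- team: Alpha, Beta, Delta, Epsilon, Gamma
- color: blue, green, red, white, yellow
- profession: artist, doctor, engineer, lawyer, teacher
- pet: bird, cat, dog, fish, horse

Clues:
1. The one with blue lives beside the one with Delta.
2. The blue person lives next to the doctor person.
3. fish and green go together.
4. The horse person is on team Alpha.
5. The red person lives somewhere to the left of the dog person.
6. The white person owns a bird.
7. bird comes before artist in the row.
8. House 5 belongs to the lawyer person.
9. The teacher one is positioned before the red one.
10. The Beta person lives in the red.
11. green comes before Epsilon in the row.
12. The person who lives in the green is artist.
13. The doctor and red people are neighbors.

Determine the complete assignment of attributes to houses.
Solution:

House | Team | Color | Profession | Pet
---------------------------------------
  1   | Alpha | blue | teacher | horse
  2   | Delta | white | doctor | bird
  3   | Beta | red | engineer | cat
  4   | Gamma | green | artist | fish
  5   | Epsilon | yellow | lawyer | dog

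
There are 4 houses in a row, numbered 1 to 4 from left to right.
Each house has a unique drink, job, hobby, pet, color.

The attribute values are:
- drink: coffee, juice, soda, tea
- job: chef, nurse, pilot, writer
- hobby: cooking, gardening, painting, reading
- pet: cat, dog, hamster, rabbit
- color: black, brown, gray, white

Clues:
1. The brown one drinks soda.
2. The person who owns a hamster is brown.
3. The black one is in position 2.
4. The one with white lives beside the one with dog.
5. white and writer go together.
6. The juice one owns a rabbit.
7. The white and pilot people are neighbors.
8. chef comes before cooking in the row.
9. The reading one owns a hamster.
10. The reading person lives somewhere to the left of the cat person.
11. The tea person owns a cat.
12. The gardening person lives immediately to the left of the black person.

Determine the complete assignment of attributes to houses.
Solution:

House | Drink | Job | Hobby | Pet | Color
-----------------------------------------
  1   | juice | writer | gardening | rabbit | white
  2   | coffee | pilot | painting | dog | black
  3   | soda | chef | reading | hamster | brown
  4   | tea | nurse | cooking | cat | gray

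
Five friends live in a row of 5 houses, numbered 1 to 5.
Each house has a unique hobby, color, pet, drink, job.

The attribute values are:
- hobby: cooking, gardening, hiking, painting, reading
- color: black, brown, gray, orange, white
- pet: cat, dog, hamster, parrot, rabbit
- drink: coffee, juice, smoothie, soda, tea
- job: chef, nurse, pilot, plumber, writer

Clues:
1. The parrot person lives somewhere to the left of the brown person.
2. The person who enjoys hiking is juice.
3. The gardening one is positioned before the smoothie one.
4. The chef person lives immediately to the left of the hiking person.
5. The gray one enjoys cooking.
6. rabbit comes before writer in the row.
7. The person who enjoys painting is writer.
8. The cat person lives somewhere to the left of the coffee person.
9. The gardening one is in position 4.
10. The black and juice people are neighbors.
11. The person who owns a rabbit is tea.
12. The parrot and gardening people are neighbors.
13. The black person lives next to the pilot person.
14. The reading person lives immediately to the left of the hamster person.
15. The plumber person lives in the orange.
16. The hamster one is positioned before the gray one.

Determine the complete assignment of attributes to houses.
Solution:

House | Hobby | Color | Pet | Drink | Job
-----------------------------------------
  1   | reading | black | cat | soda | chef
  2   | hiking | white | hamster | juice | pilot
  3   | cooking | gray | parrot | coffee | nurse
  4   | gardening | orange | rabbit | tea | plumber
  5   | painting | brown | dog | smoothie | writer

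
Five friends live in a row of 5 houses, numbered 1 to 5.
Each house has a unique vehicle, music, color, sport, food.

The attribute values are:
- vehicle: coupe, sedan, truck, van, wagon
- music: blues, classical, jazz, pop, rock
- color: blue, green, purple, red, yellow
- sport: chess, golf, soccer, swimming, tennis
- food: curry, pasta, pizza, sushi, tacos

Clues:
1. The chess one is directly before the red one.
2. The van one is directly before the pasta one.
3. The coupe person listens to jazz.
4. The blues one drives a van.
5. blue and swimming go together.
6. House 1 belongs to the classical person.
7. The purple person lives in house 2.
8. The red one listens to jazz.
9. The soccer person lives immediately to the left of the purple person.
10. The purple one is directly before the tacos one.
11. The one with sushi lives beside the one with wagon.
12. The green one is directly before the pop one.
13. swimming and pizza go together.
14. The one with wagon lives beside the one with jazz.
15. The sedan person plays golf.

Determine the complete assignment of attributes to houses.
Solution:

House | Vehicle | Music | Color | Sport | Food
----------------------------------------------
  1   | truck | classical | green | soccer | sushi
  2   | wagon | pop | purple | chess | curry
  3   | coupe | jazz | red | tennis | tacos
  4   | van | blues | blue | swimming | pizza
  5   | sedan | rock | yellow | golf | pasta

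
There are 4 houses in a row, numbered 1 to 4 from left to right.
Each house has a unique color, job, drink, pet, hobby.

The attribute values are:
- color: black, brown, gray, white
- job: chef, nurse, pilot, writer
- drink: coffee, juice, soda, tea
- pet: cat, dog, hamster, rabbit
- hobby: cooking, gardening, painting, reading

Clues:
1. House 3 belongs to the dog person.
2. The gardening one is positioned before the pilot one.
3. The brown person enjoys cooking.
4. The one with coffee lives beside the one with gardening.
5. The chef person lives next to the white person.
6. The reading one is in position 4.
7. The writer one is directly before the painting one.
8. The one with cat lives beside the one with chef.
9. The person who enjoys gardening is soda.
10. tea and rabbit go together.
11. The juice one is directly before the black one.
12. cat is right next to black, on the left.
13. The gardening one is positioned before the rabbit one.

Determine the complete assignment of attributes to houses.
Solution:

House | Color | Job | Drink | Pet | Hobby
-----------------------------------------
  1   | brown | writer | juice | cat | cooking
  2   | black | chef | coffee | hamster | painting
  3   | white | nurse | soda | dog | gardening
  4   | gray | pilot | tea | rabbit | reading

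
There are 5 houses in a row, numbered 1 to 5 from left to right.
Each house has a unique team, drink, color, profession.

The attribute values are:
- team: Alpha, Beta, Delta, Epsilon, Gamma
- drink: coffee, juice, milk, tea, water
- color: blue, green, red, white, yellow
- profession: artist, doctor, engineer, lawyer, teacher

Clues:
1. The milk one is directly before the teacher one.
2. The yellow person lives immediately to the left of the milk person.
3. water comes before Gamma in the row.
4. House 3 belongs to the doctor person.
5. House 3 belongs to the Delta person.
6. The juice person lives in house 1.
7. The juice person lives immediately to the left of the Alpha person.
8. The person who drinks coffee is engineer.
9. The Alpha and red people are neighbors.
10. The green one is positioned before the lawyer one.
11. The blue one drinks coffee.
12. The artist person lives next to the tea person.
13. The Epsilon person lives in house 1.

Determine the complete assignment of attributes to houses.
Solution:

House | Team | Drink | Color | Profession
-----------------------------------------
  1   | Epsilon | juice | green | artist
  2   | Alpha | tea | yellow | lawyer
  3   | Delta | milk | red | doctor
  4   | Beta | water | white | teacher
  5   | Gamma | coffee | blue | engineer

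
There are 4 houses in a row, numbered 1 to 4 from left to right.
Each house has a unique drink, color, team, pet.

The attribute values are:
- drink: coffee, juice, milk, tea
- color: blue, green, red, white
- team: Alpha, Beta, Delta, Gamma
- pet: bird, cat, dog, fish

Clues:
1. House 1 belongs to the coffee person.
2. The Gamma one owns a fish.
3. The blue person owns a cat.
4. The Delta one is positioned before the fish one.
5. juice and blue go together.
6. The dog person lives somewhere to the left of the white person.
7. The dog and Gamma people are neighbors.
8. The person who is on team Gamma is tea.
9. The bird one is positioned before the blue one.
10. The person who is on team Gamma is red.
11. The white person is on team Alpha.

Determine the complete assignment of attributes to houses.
Solution:

House | Drink | Color | Team | Pet
----------------------------------
  1   | coffee | green | Delta | dog
  2   | tea | red | Gamma | fish
  3   | milk | white | Alpha | bird
  4   | juice | blue | Beta | cat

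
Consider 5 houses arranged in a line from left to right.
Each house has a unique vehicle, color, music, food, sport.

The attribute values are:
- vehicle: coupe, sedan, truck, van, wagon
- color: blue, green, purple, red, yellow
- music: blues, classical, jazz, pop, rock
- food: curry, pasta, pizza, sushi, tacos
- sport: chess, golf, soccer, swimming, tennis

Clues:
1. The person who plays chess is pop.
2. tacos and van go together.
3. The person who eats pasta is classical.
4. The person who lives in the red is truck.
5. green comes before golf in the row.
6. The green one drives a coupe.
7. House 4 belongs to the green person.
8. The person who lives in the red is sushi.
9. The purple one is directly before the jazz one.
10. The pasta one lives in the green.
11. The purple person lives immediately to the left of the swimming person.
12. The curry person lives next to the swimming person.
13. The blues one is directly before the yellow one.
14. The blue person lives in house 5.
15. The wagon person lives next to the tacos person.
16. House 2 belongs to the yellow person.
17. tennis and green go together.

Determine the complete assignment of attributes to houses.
Solution:

House | Vehicle | Color | Music | Food | Sport
----------------------------------------------
  1   | wagon | purple | blues | curry | soccer
  2   | van | yellow | jazz | tacos | swimming
  3   | truck | red | pop | sushi | chess
  4   | coupe | green | classical | pasta | tennis
  5   | sedan | blue | rock | pizza | golf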